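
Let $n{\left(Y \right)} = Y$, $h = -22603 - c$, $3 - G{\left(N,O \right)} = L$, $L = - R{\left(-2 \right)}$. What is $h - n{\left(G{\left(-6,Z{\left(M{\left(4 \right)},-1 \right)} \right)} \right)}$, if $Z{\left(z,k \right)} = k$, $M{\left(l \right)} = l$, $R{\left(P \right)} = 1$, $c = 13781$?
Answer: $-36388$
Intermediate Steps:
$L = -1$ ($L = \left(-1\right) 1 = -1$)
$G{\left(N,O \right)} = 4$ ($G{\left(N,O \right)} = 3 - -1 = 3 + 1 = 4$)
$h = -36384$ ($h = -22603 - 13781 = -36384$)
$h - n{\left(G{\left(-6,Z{\left(M{\left(4 \right)},-1 \right)} \right)} \right)} = -36384 - 4 = -36388$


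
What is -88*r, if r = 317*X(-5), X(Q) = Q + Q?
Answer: 278960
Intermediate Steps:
X(Q) = 2*Q
r = -3170 (r = 317*(2*(-5)) = 317*(-10) = -3170)
-88*r = -88*(-3170) = 278960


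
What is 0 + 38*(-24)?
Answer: -912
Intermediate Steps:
0 + 38*(-24) = 0 - 912 = -912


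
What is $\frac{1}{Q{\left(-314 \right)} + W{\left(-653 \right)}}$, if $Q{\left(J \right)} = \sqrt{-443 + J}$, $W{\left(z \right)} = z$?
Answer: $- \frac{653}{427166} - \frac{i \sqrt{757}}{427166} \approx -0.0015287 - 6.441 \cdot 10^{-5} i$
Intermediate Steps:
$\frac{1}{Q{\left(-314 \right)} + W{\left(-653 \right)}} = \frac{1}{\sqrt{-443 - 314} - 653} = \frac{1}{\sqrt{-757} - 653} = \frac{1}{i \sqrt{757} - 653} = \frac{1}{-653 + i \sqrt{757}}$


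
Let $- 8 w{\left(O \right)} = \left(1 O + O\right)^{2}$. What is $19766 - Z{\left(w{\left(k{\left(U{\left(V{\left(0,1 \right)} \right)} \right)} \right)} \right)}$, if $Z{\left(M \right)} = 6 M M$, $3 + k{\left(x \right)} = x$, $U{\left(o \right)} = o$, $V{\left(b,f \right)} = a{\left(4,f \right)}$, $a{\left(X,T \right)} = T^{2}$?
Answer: $19742$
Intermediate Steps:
$V{\left(b,f \right)} = f^{2}$
$k{\left(x \right)} = -3 + x$
$w{\left(O \right)} = - \frac{O^{2}}{2}$ ($w{\left(O \right)} = - \frac{\left(1 O + O\right)^{2}}{8} = - \frac{\left(O + O\right)^{2}}{8} = - \frac{\left(2 O\right)^{2}}{8} = - \frac{4 O^{2}}{8} = - \frac{O^{2}}{2}$)
$Z{\left(M \right)} = 6 M^{2}$
$19766 - Z{\left(w{\left(k{\left(U{\left(V{\left(0,1 \right)} \right)} \right)} \right)} \right)} = 19766 - 6 \left(- \frac{\left(-3 + 1^{2}\right)^{2}}{2}\right)^{2} = 19766 - 6 \left(- \frac{\left(-3 + 1\right)^{2}}{2}\right)^{2} = 19766 - 6 \left(- \frac{\left(-2\right)^{2}}{2}\right)^{2} = 19766 - 6 \left(\left(- \frac{1}{2}\right) 4\right)^{2} = 19766 - 6 \left(-2\right)^{2} = 19766 - 6 \cdot 4 = 19766 - 24 = 19742$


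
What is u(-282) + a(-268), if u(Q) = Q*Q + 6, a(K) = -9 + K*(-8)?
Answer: 81665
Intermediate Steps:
a(K) = -9 - 8*K
u(Q) = 6 + Q² (u(Q) = Q² + 6 = 6 + Q²)
u(-282) + a(-268) = (6 + (-282)²) + (-9 - 8*(-268)) = (6 + 79524) + (-9 + 2144) = 79530 + 2135 = 81665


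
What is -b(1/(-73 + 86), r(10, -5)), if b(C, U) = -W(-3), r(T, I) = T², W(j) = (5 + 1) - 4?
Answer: 2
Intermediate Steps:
W(j) = 2 (W(j) = 6 - 4 = 2)
b(C, U) = -2 (b(C, U) = -1*2 = -2)
-b(1/(-73 + 86), r(10, -5)) = -1*(-2) = 2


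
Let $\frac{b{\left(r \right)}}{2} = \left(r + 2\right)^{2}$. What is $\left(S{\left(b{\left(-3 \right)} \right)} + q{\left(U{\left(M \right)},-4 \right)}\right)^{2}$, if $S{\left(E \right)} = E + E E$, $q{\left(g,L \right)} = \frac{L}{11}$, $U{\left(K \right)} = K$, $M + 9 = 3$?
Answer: $\frac{3844}{121} \approx 31.769$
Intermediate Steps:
$M = -6$ ($M = -9 + 3 = -6$)
$b{\left(r \right)} = 2 \left(2 + r\right)^{2}$ ($b{\left(r \right)} = 2 \left(r + 2\right)^{2} = 2 \left(2 + r\right)^{2}$)
$q{\left(g,L \right)} = \frac{L}{11}$ ($q{\left(g,L \right)} = L \frac{1}{11} = \frac{L}{11}$)
$S{\left(E \right)} = E + E^{2}$
$\left(S{\left(b{\left(-3 \right)} \right)} + q{\left(U{\left(M \right)},-4 \right)}\right)^{2} = \left(2 \left(2 - 3\right)^{2} \left(1 + 2 \left(2 - 3\right)^{2}\right) + \frac{1}{11} \left(-4\right)\right)^{2} = \left(2 \left(-1\right)^{2} \left(1 + 2 \left(-1\right)^{2}\right) - \frac{4}{11}\right)^{2} = \left(2 \cdot 1 \left(1 + 2 \cdot 1\right) - \frac{4}{11}\right)^{2} = \left(2 \left(1 + 2\right) - \frac{4}{11}\right)^{2} = \left(2 \cdot 3 - \frac{4}{11}\right)^{2} = \left(6 - \frac{4}{11}\right)^{2} = \left(\frac{62}{11}\right)^{2} = \frac{3844}{121}$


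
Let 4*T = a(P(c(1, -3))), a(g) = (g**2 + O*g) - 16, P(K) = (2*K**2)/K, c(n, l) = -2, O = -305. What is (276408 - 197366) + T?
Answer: 79347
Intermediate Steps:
P(K) = 2*K
a(g) = -16 + g**2 - 305*g (a(g) = (g**2 - 305*g) - 16 = -16 + g**2 - 305*g)
T = 305 (T = (-16 + (2*(-2))**2 - 610*(-2))/4 = (-16 + (-4)**2 - 305*(-4))/4 = (-16 + 16 + 1220)/4 = (1/4)*1220 = 305)
(276408 - 197366) + T = (276408 - 197366) + 305 = 79042 + 305 = 79347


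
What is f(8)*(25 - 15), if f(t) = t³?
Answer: 5120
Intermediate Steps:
f(8)*(25 - 15) = 8³*(25 - 15) = 512*10 = 5120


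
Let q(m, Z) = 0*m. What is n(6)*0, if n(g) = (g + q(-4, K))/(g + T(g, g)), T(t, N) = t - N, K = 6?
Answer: 0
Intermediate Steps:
q(m, Z) = 0
n(g) = 1 (n(g) = (g + 0)/(g + (g - g)) = g/(g + 0) = g/g = 1)
n(6)*0 = 1*0 = 0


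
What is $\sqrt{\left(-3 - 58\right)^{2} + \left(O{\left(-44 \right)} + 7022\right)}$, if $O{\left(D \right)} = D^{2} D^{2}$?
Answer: $7 \sqrt{76711} \approx 1938.8$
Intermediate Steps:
$O{\left(D \right)} = D^{4}$
$\sqrt{\left(-3 - 58\right)^{2} + \left(O{\left(-44 \right)} + 7022\right)} = \sqrt{\left(-3 - 58\right)^{2} + \left(\left(-44\right)^{4} + 7022\right)} = \sqrt{\left(-61\right)^{2} + \left(3748096 + 7022\right)} = \sqrt{3721 + 3755118} = \sqrt{3758839} = 7 \sqrt{76711}$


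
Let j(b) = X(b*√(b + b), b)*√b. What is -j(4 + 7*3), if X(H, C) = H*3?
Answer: -1875*√2 ≈ -2651.6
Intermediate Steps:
X(H, C) = 3*H
j(b) = 3*√2*b² (j(b) = (3*(b*√(b + b)))*√b = (3*(b*√(2*b)))*√b = (3*(b*(√2*√b)))*√b = (3*(√2*b^(3/2)))*√b = (3*√2*b^(3/2))*√b = 3*√2*b²)
-j(4 + 7*3) = -3*√2*(4 + 7*3)² = -3*√2*(4 + 21)² = -3*√2*25² = -3*√2*625 = -1875*√2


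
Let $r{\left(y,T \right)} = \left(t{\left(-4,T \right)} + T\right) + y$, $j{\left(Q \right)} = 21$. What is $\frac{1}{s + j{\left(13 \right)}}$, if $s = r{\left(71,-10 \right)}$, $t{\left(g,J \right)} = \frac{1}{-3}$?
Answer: $\frac{3}{245} \approx 0.012245$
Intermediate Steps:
$t{\left(g,J \right)} = - \frac{1}{3}$
$r{\left(y,T \right)} = - \frac{1}{3} + T + y$ ($r{\left(y,T \right)} = \left(- \frac{1}{3} + T\right) + y = - \frac{1}{3} + T + y$)
$s = \frac{182}{3}$ ($s = - \frac{1}{3} - 10 + 71 = \frac{182}{3} \approx 60.667$)
$\frac{1}{s + j{\left(13 \right)}} = \frac{1}{\frac{182}{3} + 21} = \frac{1}{\frac{245}{3}} = \frac{3}{245}$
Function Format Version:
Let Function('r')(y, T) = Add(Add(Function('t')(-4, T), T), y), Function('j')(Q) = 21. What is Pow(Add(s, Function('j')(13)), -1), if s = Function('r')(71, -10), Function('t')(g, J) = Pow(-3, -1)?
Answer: Rational(3, 245) ≈ 0.012245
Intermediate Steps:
Function('t')(g, J) = Rational(-1, 3)
Function('r')(y, T) = Add(Rational(-1, 3), T, y) (Function('r')(y, T) = Add(Add(Rational(-1, 3), T), y) = Add(Rational(-1, 3), T, y))
s = Rational(182, 3) (s = Add(Rational(-1, 3), -10, 71) = Rational(182, 3) ≈ 60.667)
Pow(Add(s, Function('j')(13)), -1) = Pow(Add(Rational(182, 3), 21), -1) = Pow(Rational(245, 3), -1) = Rational(3, 245)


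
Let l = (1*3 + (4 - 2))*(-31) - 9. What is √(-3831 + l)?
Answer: I*√3995 ≈ 63.206*I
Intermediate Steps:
l = -164 (l = (3 + 2)*(-31) - 9 = 5*(-31) - 9 = -155 - 9 = -164)
√(-3831 + l) = √(-3831 - 164) = √(-3995) = I*√3995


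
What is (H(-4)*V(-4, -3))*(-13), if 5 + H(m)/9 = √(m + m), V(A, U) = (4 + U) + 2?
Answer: 1755 - 702*I*√2 ≈ 1755.0 - 992.78*I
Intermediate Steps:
V(A, U) = 6 + U
H(m) = -45 + 9*√2*√m (H(m) = -45 + 9*√(m + m) = -45 + 9*√(2*m) = -45 + 9*(√2*√m) = -45 + 9*√2*√m)
(H(-4)*V(-4, -3))*(-13) = ((-45 + 9*√2*√(-4))*(6 - 3))*(-13) = ((-45 + 9*√2*(2*I))*3)*(-13) = ((-45 + 18*I*√2)*3)*(-13) = (-135 + 54*I*√2)*(-13) = 1755 - 702*I*√2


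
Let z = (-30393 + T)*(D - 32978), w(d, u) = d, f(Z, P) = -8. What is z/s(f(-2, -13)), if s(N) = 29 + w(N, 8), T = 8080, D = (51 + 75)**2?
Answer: 381596926/21 ≈ 1.8171e+7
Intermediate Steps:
D = 15876 (D = 126**2 = 15876)
z = 381596926 (z = (-30393 + 8080)*(15876 - 32978) = -22313*(-17102) = 381596926)
s(N) = 29 + N
z/s(f(-2, -13)) = 381596926/(29 - 8) = 381596926/21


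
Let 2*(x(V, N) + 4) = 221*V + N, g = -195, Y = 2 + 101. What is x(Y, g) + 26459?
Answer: 37739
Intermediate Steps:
Y = 103
x(V, N) = -4 + N/2 + 221*V/2 (x(V, N) = -4 + (221*V + N)/2 = -4 + (N + 221*V)/2 = -4 + (N/2 + 221*V/2) = -4 + N/2 + 221*V/2)
x(Y, g) + 26459 = (-4 + (½)*(-195) + (221/2)*103) + 26459 = (-4 - 195/2 + 22763/2) + 26459 = 11280 + 26459 = 37739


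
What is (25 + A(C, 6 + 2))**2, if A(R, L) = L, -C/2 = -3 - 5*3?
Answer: 1089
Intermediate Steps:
C = 36 (C = -2*(-3 - 5*3) = -2*(-3 - 15) = -2*(-18) = 36)
(25 + A(C, 6 + 2))**2 = (25 + (6 + 2))**2 = (25 + 8)**2 = 33**2 = 1089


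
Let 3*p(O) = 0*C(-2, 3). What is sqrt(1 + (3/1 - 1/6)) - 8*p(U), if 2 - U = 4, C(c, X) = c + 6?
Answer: sqrt(138)/6 ≈ 1.9579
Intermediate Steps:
C(c, X) = 6 + c
U = -2 (U = 2 - 1*4 = 2 - 4 = -2)
p(O) = 0 (p(O) = (0*(6 - 2))/3 = (0*4)/3 = (1/3)*0 = 0)
sqrt(1 + (3/1 - 1/6)) - 8*p(U) = sqrt(1 + (3/1 - 1/6)) - 8*0 = sqrt(1 + (3*1 - 1*1/6)) + 0 = sqrt(1 + (3 - 1/6)) + 0 = sqrt(1 + 17/6) + 0 = sqrt(23/6) + 0 = sqrt(138)/6 + 0 = sqrt(138)/6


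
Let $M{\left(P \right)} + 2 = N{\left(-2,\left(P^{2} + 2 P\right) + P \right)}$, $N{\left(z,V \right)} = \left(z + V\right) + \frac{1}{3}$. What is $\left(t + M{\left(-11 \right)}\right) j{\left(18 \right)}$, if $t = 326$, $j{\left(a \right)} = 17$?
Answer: $\frac{20927}{3} \approx 6975.7$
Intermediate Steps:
$N{\left(z,V \right)} = \frac{1}{3} + V + z$ ($N{\left(z,V \right)} = \left(V + z\right) + \frac{1}{3} = \frac{1}{3} + V + z$)
$M{\left(P \right)} = - \frac{11}{3} + P^{2} + 3 P$ ($M{\left(P \right)} = -2 + \left(\frac{1}{3} + \left(\left(P^{2} + 2 P\right) + P\right) - 2\right) = -2 + \left(\frac{1}{3} + \left(P^{2} + 3 P\right) - 2\right) = -2 + \left(- \frac{5}{3} + P^{2} + 3 P\right) = - \frac{11}{3} + P^{2} + 3 P$)
$\left(t + M{\left(-11 \right)}\right) j{\left(18 \right)} = \left(326 - \left(\frac{11}{3} + 11 \left(3 - 11\right)\right)\right) 17 = \left(326 - - \frac{253}{3}\right) 17 = \left(326 + \left(- \frac{11}{3} + 88\right)\right) 17 = \left(326 + \frac{253}{3}\right) 17 = \frac{1231}{3} \cdot 17 = \frac{20927}{3}$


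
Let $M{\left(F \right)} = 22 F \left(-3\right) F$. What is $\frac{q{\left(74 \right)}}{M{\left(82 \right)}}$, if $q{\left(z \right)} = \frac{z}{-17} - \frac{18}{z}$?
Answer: $\frac{2891}{279140136} \approx 1.0357 \cdot 10^{-5}$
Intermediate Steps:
$q{\left(z \right)} = - \frac{18}{z} - \frac{z}{17}$ ($q{\left(z \right)} = z \left(- \frac{1}{17}\right) - \frac{18}{z} = - \frac{z}{17} - \frac{18}{z} = - \frac{18}{z} - \frac{z}{17}$)
$M{\left(F \right)} = - 66 F^{2}$ ($M{\left(F \right)} = 22 - 3 F F = 22 \left(- 3 F^{2}\right) = - 66 F^{2}$)
$\frac{q{\left(74 \right)}}{M{\left(82 \right)}} = \frac{- \frac{18}{74} - \frac{74}{17}}{\left(-66\right) 82^{2}} = \frac{\left(-18\right) \frac{1}{74} - \frac{74}{17}}{\left(-66\right) 6724} = \frac{- \frac{9}{37} - \frac{74}{17}}{-443784} = \left(- \frac{2891}{629}\right) \left(- \frac{1}{443784}\right) = \frac{2891}{279140136}$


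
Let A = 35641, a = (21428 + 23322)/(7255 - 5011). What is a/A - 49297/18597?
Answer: -656977194373/247893063198 ≈ -2.6502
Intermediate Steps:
a = 22375/1122 (a = 44750/2244 = 44750*(1/2244) = 22375/1122 ≈ 19.942)
a/A - 49297/18597 = (22375/1122)/35641 - 49297/18597 = (22375/1122)*(1/35641) - 49297*1/18597 = 22375/39989202 - 49297/18597 = -656977194373/247893063198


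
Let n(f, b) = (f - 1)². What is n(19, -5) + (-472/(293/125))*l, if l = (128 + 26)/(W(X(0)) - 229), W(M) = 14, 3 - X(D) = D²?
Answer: 5899276/12599 ≈ 468.23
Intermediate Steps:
X(D) = 3 - D²
l = -154/215 (l = (128 + 26)/(14 - 229) = 154/(-215) = 154*(-1/215) = -154/215 ≈ -0.71628)
n(f, b) = (-1 + f)²
n(19, -5) + (-472/(293/125))*l = (-1 + 19)² - 472/(293/125)*(-154/215) = 18² - 472/(293*(1/125))*(-154/215) = 324 - 472/293/125*(-154/215) = 324 - 472*125/293*(-154/215) = 324 - 59000/293*(-154/215) = 324 + 1817200/12599 = 5899276/12599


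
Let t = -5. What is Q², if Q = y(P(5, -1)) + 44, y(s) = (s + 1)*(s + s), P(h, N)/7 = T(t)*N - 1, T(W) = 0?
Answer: 16384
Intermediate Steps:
P(h, N) = -7 (P(h, N) = 7*(0*N - 1) = 7*(0 - 1) = 7*(-1) = -7)
y(s) = 2*s*(1 + s) (y(s) = (1 + s)*(2*s) = 2*s*(1 + s))
Q = 128 (Q = 2*(-7)*(1 - 7) + 44 = 2*(-7)*(-6) + 44 = 84 + 44 = 128)
Q² = 128² = 16384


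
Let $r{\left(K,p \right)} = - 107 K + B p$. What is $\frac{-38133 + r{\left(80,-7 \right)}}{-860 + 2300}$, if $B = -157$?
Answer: $- \frac{2533}{80} \approx -31.663$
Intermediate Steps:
$r{\left(K,p \right)} = - 157 p - 107 K$ ($r{\left(K,p \right)} = - 107 K - 157 p = - 157 p - 107 K$)
$\frac{-38133 + r{\left(80,-7 \right)}}{-860 + 2300} = \frac{-38133 - 7461}{-860 + 2300} = \frac{-38133 + \left(1099 - 8560\right)}{1440} = \left(-38133 - 7461\right) \frac{1}{1440} = \left(-45594\right) \frac{1}{1440} = - \frac{2533}{80}$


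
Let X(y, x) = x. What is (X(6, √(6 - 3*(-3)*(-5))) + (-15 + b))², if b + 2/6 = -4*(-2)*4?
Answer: 2149/9 + 100*I*√39/3 ≈ 238.78 + 208.17*I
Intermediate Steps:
b = 95/3 (b = -⅓ - 4*(-2)*4 = -⅓ + 8*4 = -⅓ + 32 = 95/3 ≈ 31.667)
(X(6, √(6 - 3*(-3)*(-5))) + (-15 + b))² = (√(6 - 3*(-3)*(-5)) + (-15 + 95/3))² = (√(6 + 9*(-5)) + 50/3)² = (√(6 - 45) + 50/3)² = (√(-39) + 50/3)² = (I*√39 + 50/3)² = (50/3 + I*√39)²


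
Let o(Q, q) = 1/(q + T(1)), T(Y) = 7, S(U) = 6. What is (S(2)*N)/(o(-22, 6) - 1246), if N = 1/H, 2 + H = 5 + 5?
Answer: -13/21596 ≈ -0.00060196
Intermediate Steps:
H = 8 (H = -2 + (5 + 5) = -2 + 10 = 8)
N = ⅛ (N = 1/8 = ⅛ ≈ 0.12500)
o(Q, q) = 1/(7 + q) (o(Q, q) = 1/(q + 7) = 1/(7 + q))
(S(2)*N)/(o(-22, 6) - 1246) = (6*(⅛))/(1/(7 + 6) - 1246) = 3/(4*(1/13 - 1246)) = 3/(4*(-16197/13)) = (¾)*(-13/16197) = -13/21596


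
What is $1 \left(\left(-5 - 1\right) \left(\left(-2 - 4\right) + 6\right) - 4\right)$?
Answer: $-4$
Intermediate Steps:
$1 \left(\left(-5 - 1\right) \left(\left(-2 - 4\right) + 6\right) - 4\right) = 1 \left(- 6 \left(\left(-2 - 4\right) + 6\right) - 4\right) = 1 \left(- 6 \left(-6 + 6\right) - 4\right) = 1 \left(\left(-6\right) 0 - 4\right) = 1 \left(0 - 4\right) = 1 \left(-4\right) = -4$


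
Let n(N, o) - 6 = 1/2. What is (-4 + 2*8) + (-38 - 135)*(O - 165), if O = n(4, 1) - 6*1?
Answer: 56941/2 ≈ 28471.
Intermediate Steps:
n(N, o) = 13/2 (n(N, o) = 6 + 1/2 = 13/2)
O = 1/2 (O = 13/2 - 6*1 = 13/2 - 6 = 1/2 ≈ 0.50000)
(-4 + 2*8) + (-38 - 135)*(O - 165) = (-4 + 2*8) + (-38 - 135)*(1/2 - 165) = (-4 + 16) - 173*(-329/2) = 12 + 56917/2 = 56941/2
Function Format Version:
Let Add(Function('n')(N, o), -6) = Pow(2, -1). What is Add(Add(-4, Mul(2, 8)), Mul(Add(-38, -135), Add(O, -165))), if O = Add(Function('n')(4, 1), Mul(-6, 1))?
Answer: Rational(56941, 2) ≈ 28471.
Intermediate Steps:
Function('n')(N, o) = Rational(13, 2) (Function('n')(N, o) = Add(6, Pow(2, -1)) = Add(6, Rational(1, 2)) = Rational(13, 2))
O = Rational(1, 2) (O = Add(Rational(13, 2), Mul(-6, 1)) = Add(Rational(13, 2), -6) = Rational(1, 2) ≈ 0.50000)
Add(Add(-4, Mul(2, 8)), Mul(Add(-38, -135), Add(O, -165))) = Add(Add(-4, Mul(2, 8)), Mul(Add(-38, -135), Add(Rational(1, 2), -165))) = Add(Add(-4, 16), Mul(-173, Rational(-329, 2))) = Add(12, Rational(56917, 2)) = Rational(56941, 2)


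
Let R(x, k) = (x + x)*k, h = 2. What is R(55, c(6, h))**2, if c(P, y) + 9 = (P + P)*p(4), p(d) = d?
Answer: 18404100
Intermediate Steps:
c(P, y) = -9 + 8*P (c(P, y) = -9 + (P + P)*4 = -9 + (2*P)*4 = -9 + 8*P)
R(x, k) = 2*k*x (R(x, k) = (2*x)*k = 2*k*x)
R(55, c(6, h))**2 = (2*(-9 + 8*6)*55)**2 = (2*(-9 + 48)*55)**2 = (2*39*55)**2 = 4290**2 = 18404100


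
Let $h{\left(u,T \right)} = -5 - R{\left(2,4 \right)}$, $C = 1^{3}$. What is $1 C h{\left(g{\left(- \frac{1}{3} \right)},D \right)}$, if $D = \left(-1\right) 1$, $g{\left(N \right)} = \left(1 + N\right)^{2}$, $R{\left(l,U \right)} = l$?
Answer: $-7$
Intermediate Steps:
$D = -1$
$C = 1$
$h{\left(u,T \right)} = -7$ ($h{\left(u,T \right)} = -5 - 2 = -7$)
$1 C h{\left(g{\left(- \frac{1}{3} \right)},D \right)} = 1 \cdot 1 \left(-7\right) = 1 \left(-7\right) = -7$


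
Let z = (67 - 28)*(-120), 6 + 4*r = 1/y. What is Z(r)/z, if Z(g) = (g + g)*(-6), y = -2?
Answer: -1/240 ≈ -0.0041667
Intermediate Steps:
r = -13/8 (r = -3/2 + (1/4)/(-2) = -3/2 + (1/4)*(-1/2) = -3/2 - 1/8 = -13/8 ≈ -1.6250)
Z(g) = -12*g (Z(g) = (2*g)*(-6) = -12*g)
z = -4680 (z = 39*(-120) = -4680)
Z(r)/z = -12*(-13/8)/(-4680) = (39/2)*(-1/4680) = -1/240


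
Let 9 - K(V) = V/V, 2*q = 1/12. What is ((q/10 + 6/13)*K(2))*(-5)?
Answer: -1453/78 ≈ -18.628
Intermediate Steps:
q = 1/24 (q = (½)/12 = (½)*(1/12) = 1/24 ≈ 0.041667)
K(V) = 8 (K(V) = 9 - V/V = 9 - 1*1 = 9 - 1 = 8)
((q/10 + 6/13)*K(2))*(-5) = (((1/24)/10 + 6/13)*8)*(-5) = (((1/24)*(⅒) + 6*(1/13))*8)*(-5) = ((1/240 + 6/13)*8)*(-5) = ((1453/3120)*8)*(-5) = (1453/390)*(-5) = -1453/78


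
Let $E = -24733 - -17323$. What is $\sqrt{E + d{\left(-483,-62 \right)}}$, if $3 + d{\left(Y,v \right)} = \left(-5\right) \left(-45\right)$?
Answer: $2 i \sqrt{1797} \approx 84.782 i$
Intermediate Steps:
$E = -7410$ ($E = -24733 + 17323 = -7410$)
$d{\left(Y,v \right)} = 222$ ($d{\left(Y,v \right)} = -3 - -225 = -3 + 225 = 222$)
$\sqrt{E + d{\left(-483,-62 \right)}} = \sqrt{-7410 + 222} = \sqrt{-7188} = 2 i \sqrt{1797}$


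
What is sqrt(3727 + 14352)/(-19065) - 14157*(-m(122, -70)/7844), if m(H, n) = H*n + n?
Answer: -60945885/3922 - sqrt(18079)/19065 ≈ -15540.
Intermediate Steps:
m(H, n) = n + H*n
sqrt(3727 + 14352)/(-19065) - 14157*(-m(122, -70)/7844) = sqrt(3727 + 14352)/(-19065) - 14157/((-7844*(-1/(70*(1 + 122))))) = sqrt(18079)*(-1/19065) - 14157/((-7844/((-70*123)))) = -sqrt(18079)/19065 - 14157/((-7844/(-8610))) = -sqrt(18079)/19065 - 14157/((-7844*(-1/8610))) = -sqrt(18079)/19065 - 14157/3922/4305 = -sqrt(18079)/19065 - 14157*4305/3922 = -sqrt(18079)/19065 - 60945885/3922 = -60945885/3922 - sqrt(18079)/19065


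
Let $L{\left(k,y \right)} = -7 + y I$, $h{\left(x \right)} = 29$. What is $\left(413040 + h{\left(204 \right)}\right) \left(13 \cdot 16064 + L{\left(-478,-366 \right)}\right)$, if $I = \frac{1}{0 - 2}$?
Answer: $86334725552$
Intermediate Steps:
$I = - \frac{1}{2}$ ($I = \frac{1}{-2} = - \frac{1}{2} \approx -0.5$)
$L{\left(k,y \right)} = -7 - \frac{y}{2}$ ($L{\left(k,y \right)} = -7 + y \left(- \frac{1}{2}\right) = -7 - \frac{y}{2}$)
$\left(413040 + h{\left(204 \right)}\right) \left(13 \cdot 16064 + L{\left(-478,-366 \right)}\right) = \left(413040 + 29\right) \left(13 \cdot 16064 - -176\right) = 413069 \left(208832 + \left(-7 + 183\right)\right) = 413069 \left(208832 + 176\right) = 413069 \cdot 209008 = 86334725552$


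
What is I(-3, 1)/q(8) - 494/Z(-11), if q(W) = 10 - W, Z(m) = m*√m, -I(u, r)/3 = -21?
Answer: 63/2 - 494*I*√11/121 ≈ 31.5 - 13.541*I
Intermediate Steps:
I(u, r) = 63 (I(u, r) = -3*(-21) = 63)
Z(m) = m^(3/2)
I(-3, 1)/q(8) - 494/Z(-11) = 63/(10 - 1*8) - 494*I*√11/121 = 63/(10 - 8) - 494*I*√11/121 = 63/2 - 494*I*√11/121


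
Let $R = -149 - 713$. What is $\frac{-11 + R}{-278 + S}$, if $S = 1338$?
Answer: $- \frac{873}{1060} \approx -0.82358$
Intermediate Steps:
$R = -862$ ($R = -149 - 713 = -862$)
$\frac{-11 + R}{-278 + S} = \frac{-11 - 862}{-278 + 1338} = - \frac{873}{1060}$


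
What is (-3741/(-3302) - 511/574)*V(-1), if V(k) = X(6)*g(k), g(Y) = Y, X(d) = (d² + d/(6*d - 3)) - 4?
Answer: -5815866/744601 ≈ -7.8107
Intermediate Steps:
X(d) = -4 + d² + d/(-3 + 6*d) (X(d) = (d² + d/(-3 + 6*d)) - 4 = -4 + d² + d/(-3 + 6*d))
V(k) = 354*k/11 (V(k) = ((12 - 23*6 - 3*6² + 6*6³)/(3*(-1 + 2*6)))*k = ((12 - 138 - 3*36 + 6*216)/(3*(-1 + 12)))*k = ((⅓)*(12 - 138 - 108 + 1296)/11)*k = ((⅓)*(1/11)*1062)*k = 354*k/11)
(-3741/(-3302) - 511/574)*V(-1) = (-3741/(-3302) - 511/574)*((354/11)*(-1)) = (-3741*(-1/3302) - 511*1/574)*(-354/11) = (3741/3302 - 73/82)*(-354/11) = (16429/67691)*(-354/11) = -5815866/744601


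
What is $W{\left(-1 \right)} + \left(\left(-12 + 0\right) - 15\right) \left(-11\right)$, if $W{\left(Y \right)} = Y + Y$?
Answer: $295$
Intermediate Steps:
$W{\left(Y \right)} = 2 Y$
$W{\left(-1 \right)} + \left(\left(-12 + 0\right) - 15\right) \left(-11\right) = 2 \left(-1\right) + \left(\left(-12 + 0\right) - 15\right) \left(-11\right) = -2 + \left(-12 - 15\right) \left(-11\right) = -2 - -297 = -2 + 297 = 295$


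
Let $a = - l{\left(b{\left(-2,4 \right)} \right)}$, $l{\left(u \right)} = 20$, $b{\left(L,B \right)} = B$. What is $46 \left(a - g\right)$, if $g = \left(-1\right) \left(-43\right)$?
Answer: $-2898$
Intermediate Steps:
$g = 43$
$a = -20$ ($a = \left(-1\right) 20 = -20$)
$46 \left(a - g\right) = 46 \left(-20 - 43\right) = 46 \left(-63\right) = -2898$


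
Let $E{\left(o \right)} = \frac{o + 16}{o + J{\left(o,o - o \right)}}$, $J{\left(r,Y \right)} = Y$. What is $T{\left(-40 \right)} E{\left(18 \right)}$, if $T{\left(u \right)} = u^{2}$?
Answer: $\frac{27200}{9} \approx 3022.2$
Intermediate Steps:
$E{\left(o \right)} = \frac{16 + o}{o}$ ($E{\left(o \right)} = \frac{o + 16}{o + \left(o - o\right)} = \frac{16 + o}{o + 0} = \frac{16 + o}{o}$)
$T{\left(-40 \right)} E{\left(18 \right)} = \left(-40\right)^{2} \frac{16 + 18}{18} = 1600 \cdot \frac{1}{18} \cdot 34 = 1600 \cdot \frac{17}{9} = \frac{27200}{9}$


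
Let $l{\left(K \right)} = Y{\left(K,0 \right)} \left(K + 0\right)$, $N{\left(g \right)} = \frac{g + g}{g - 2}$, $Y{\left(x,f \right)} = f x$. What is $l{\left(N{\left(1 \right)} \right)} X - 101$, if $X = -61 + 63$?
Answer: $-101$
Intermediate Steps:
$X = 2$
$N{\left(g \right)} = \frac{2 g}{-2 + g}$
$l{\left(K \right)} = 0$ ($l{\left(K \right)} = 0 K \left(K + 0\right) = 0 K = 0$)
$l{\left(N{\left(1 \right)} \right)} X - 101 = 0 \cdot 2 - 101 = 0 - 101 = -101$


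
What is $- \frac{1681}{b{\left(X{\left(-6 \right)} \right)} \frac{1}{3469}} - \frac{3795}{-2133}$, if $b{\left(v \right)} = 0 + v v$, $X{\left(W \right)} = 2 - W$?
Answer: $- \frac{4146036619}{45504} \approx -91114.0$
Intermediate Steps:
$b{\left(v \right)} = v^{2}$ ($b{\left(v \right)} = 0 + v^{2} = v^{2}$)
$- \frac{1681}{b{\left(X{\left(-6 \right)} \right)} \frac{1}{3469}} - \frac{3795}{-2133} = - \frac{1681}{\left(2 - -6\right)^{2} \cdot \frac{1}{3469}} - \frac{3795}{-2133} = - \frac{1681}{\left(2 + 6\right)^{2} \cdot \frac{1}{3469}} - - \frac{1265}{711} = - \frac{1681}{8^{2} \cdot \frac{1}{3469}} + \frac{1265}{711} = - \frac{1681}{64 \cdot \frac{1}{3469}} + \frac{1265}{711} = - \frac{1681}{\frac{64}{3469}} + \frac{1265}{711} = \left(-1681\right) \frac{3469}{64} + \frac{1265}{711} = - \frac{5831389}{64} + \frac{1265}{711} = - \frac{4146036619}{45504}$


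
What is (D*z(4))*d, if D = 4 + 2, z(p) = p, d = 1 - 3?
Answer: -48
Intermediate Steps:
d = -2
D = 6
(D*z(4))*d = (6*4)*(-2) = 24*(-2) = -48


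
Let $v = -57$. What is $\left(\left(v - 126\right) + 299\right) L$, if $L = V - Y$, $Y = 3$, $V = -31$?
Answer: $-3944$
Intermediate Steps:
$L = -34$ ($L = -31 - 3 = -34$)
$\left(\left(v - 126\right) + 299\right) L = \left(\left(-57 - 126\right) + 299\right) \left(-34\right) = \left(-183 + 299\right) \left(-34\right) = 116 \left(-34\right) = -3944$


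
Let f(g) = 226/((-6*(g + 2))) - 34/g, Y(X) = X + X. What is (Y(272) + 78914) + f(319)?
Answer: 24409190437/307197 ≈ 79458.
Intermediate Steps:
Y(X) = 2*X
f(g) = -34/g + 226/(-12 - 6*g) (f(g) = 226/((-6*(2 + g))) - 34/g = 226/(-12 - 6*g) - 34/g = -34/g + 226/(-12 - 6*g))
(Y(272) + 78914) + f(319) = (2*272 + 78914) + (1/3)*(-204 - 215*319)/(319*(2 + 319)) = (544 + 78914) + (1/3)*(1/319)*(-204 - 68585)/321 = 79458 + (1/3)*(1/319)*(1/321)*(-68789) = 79458 - 68789/307197 = 24409190437/307197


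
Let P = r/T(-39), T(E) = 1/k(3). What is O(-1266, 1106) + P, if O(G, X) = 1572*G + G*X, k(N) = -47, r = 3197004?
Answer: -153649536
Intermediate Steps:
T(E) = -1/47 (T(E) = 1/(-47) = -1/47)
P = -150259188 (P = 3197004/(-1/47) = 3197004*(-47) = -150259188)
O(-1266, 1106) + P = -1266*(1572 + 1106) - 150259188 = -1266*2678 - 150259188 = -3390348 - 150259188 = -153649536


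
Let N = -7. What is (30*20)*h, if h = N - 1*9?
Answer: -9600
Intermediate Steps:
h = -16 (h = -7 - 1*9 = -7 - 9 = -16)
(30*20)*h = (30*20)*(-16) = 600*(-16) = -9600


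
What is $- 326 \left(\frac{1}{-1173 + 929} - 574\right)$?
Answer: $\frac{22829291}{122} \approx 1.8713 \cdot 10^{5}$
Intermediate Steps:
$- 326 \left(\frac{1}{-1173 + 929} - 574\right) = - 326 \left(\frac{1}{-244} - 574\right) = - 326 \left(- \frac{1}{244} - 574\right) = \left(-326\right) \left(- \frac{140057}{244}\right) = \frac{22829291}{122}$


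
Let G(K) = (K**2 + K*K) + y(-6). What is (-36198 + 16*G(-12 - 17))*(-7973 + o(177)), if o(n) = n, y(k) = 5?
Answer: 71769976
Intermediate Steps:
G(K) = 5 + 2*K**2 (G(K) = (K**2 + K*K) + 5 = (K**2 + K**2) + 5 = 2*K**2 + 5 = 5 + 2*K**2)
(-36198 + 16*G(-12 - 17))*(-7973 + o(177)) = (-36198 + 16*(5 + 2*(-12 - 17)**2))*(-7973 + 177) = (-36198 + 16*(5 + 2*(-29)**2))*(-7796) = (-36198 + 16*(5 + 2*841))*(-7796) = (-36198 + 16*(5 + 1682))*(-7796) = (-36198 + 16*1687)*(-7796) = (-36198 + 26992)*(-7796) = -9206*(-7796) = 71769976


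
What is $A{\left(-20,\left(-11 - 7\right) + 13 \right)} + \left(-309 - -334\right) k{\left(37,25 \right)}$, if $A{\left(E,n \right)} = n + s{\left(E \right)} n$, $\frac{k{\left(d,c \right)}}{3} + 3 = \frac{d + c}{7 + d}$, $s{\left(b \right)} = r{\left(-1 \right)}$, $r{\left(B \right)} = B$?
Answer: $- \frac{2625}{22} \approx -119.32$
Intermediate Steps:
$s{\left(b \right)} = -1$
$k{\left(d,c \right)} = -9 + \frac{3 \left(c + d\right)}{7 + d}$ ($k{\left(d,c \right)} = -9 + 3 \frac{d + c}{7 + d} = -9 + 3 \frac{c + d}{7 + d} = -9 + \frac{3 \left(c + d\right)}{7 + d}$)
$A{\left(E,n \right)} = 0$ ($A{\left(E,n \right)} = n - n = 0$)
$A{\left(-20,\left(-11 - 7\right) + 13 \right)} + \left(-309 - -334\right) k{\left(37,25 \right)} = 0 + \left(-309 - -334\right) \frac{3 \left(-21 + 25 - 74\right)}{7 + 37} = 0 + \left(-309 + 334\right) \frac{3 \left(-21 + 25 - 74\right)}{44} = 0 + 25 \cdot 3 \cdot \frac{1}{44} \left(-70\right) = 0 + 25 \left(- \frac{105}{22}\right) = 0 - \frac{2625}{22} = - \frac{2625}{22}$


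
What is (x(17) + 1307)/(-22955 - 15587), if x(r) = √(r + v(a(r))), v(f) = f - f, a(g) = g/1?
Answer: -1307/38542 - √17/38542 ≈ -0.034018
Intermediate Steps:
a(g) = g (a(g) = g*1 = g)
v(f) = 0
x(r) = √r (x(r) = √(r + 0) = √r)
(x(17) + 1307)/(-22955 - 15587) = (√17 + 1307)/(-22955 - 15587) = (1307 + √17)/(-38542) = (1307 + √17)*(-1/38542) = -1307/38542 - √17/38542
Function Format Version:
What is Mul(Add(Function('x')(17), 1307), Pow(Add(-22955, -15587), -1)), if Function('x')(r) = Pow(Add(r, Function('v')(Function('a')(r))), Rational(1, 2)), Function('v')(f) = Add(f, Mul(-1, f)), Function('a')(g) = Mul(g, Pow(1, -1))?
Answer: Add(Rational(-1307, 38542), Mul(Rational(-1, 38542), Pow(17, Rational(1, 2)))) ≈ -0.034018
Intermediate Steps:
Function('a')(g) = g (Function('a')(g) = Mul(g, 1) = g)
Function('v')(f) = 0
Function('x')(r) = Pow(r, Rational(1, 2)) (Function('x')(r) = Pow(Add(r, 0), Rational(1, 2)) = Pow(r, Rational(1, 2)))
Mul(Add(Function('x')(17), 1307), Pow(Add(-22955, -15587), -1)) = Mul(Add(Pow(17, Rational(1, 2)), 1307), Pow(Add(-22955, -15587), -1)) = Mul(Add(1307, Pow(17, Rational(1, 2))), Pow(-38542, -1)) = Mul(Add(1307, Pow(17, Rational(1, 2))), Rational(-1, 38542)) = Add(Rational(-1307, 38542), Mul(Rational(-1, 38542), Pow(17, Rational(1, 2))))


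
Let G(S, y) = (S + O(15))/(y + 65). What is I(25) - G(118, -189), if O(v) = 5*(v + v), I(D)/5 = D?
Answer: 3942/31 ≈ 127.16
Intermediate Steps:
I(D) = 5*D
O(v) = 10*v (O(v) = 5*(2*v) = 10*v)
G(S, y) = (150 + S)/(65 + y) (G(S, y) = (S + 10*15)/(y + 65) = (S + 150)/(65 + y) = (150 + S)/(65 + y))
I(25) - G(118, -189) = 5*25 - (150 + 118)/(65 - 189) = 125 - 268/(-124) = 125 - (-1)*268/124 = 125 - 1*(-67/31) = 125 + 67/31 = 3942/31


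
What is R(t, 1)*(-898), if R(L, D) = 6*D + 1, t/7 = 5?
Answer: -6286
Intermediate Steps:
t = 35 (t = 7*5 = 35)
R(L, D) = 1 + 6*D
R(t, 1)*(-898) = (1 + 6*1)*(-898) = (1 + 6)*(-898) = 7*(-898) = -6286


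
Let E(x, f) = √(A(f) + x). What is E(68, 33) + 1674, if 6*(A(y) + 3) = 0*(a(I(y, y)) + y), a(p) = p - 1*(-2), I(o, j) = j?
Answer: 1674 + √65 ≈ 1682.1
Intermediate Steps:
a(p) = 2 + p (a(p) = p + 2 = 2 + p)
A(y) = -3 (A(y) = -3 + (0*((2 + y) + y))/6 = -3 + (0*(2 + 2*y))/6 = -3 + (⅙)*0 = -3 + 0 = -3)
E(x, f) = √(-3 + x)
E(68, 33) + 1674 = √(-3 + 68) + 1674 = √65 + 1674 = 1674 + √65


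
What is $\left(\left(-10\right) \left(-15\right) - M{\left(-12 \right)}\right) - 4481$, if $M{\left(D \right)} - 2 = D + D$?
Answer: $-4309$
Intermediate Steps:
$M{\left(D \right)} = 2 + 2 D$ ($M{\left(D \right)} = 2 + \left(D + D\right) = 2 + 2 D$)
$\left(\left(-10\right) \left(-15\right) - M{\left(-12 \right)}\right) - 4481 = \left(\left(-10\right) \left(-15\right) - \left(2 + 2 \left(-12\right)\right)\right) - 4481 = \left(150 - \left(2 - 24\right)\right) - 4481 = \left(150 - -22\right) - 4481 = \left(150 + 22\right) - 4481 = 172 - 4481 = -4309$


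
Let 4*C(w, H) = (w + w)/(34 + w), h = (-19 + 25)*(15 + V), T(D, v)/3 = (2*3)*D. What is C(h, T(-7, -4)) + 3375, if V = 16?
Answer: 742593/220 ≈ 3375.4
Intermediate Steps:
T(D, v) = 18*D (T(D, v) = 3*((2*3)*D) = 3*(6*D) = 18*D)
h = 186 (h = (-19 + 25)*(15 + 16) = 6*31 = 186)
C(w, H) = w/(2*(34 + w)) (C(w, H) = ((w + w)/(34 + w))/4 = ((2*w)/(34 + w))/4 = (2*w/(34 + w))/4 = w/(2*(34 + w)))
C(h, T(-7, -4)) + 3375 = (½)*186/(34 + 186) + 3375 = (½)*186/220 + 3375 = (½)*186*(1/220) + 3375 = 93/220 + 3375 = 742593/220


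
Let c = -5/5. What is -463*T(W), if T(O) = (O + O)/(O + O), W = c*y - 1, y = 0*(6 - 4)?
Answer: -463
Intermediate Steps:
c = -1 (c = -5*⅕ = -1)
y = 0 (y = 0*2 = 0)
W = -1 (W = -1*0 - 1 = 0 - 1 = -1)
T(O) = 1 (T(O) = (2*O)/((2*O)) = (2*O)*(1/(2*O)) = 1)
-463*T(W) = -463*1 = -463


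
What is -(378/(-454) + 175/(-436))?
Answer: 122129/98972 ≈ 1.2340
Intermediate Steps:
-(378/(-454) + 175/(-436)) = -(378*(-1/454) + 175*(-1/436)) = -(-189/227 - 175/436) = -1*(-122129/98972) = 122129/98972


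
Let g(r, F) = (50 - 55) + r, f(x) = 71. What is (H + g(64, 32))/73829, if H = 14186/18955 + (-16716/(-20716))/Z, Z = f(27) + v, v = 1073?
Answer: 6710071701001/8291301545847320 ≈ 0.00080929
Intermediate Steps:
Z = 1144 (Z = 71 + 1073 = 1144)
g(r, F) = -5 + r
H = 84128085281/112304129080 (H = 14186/18955 - 16716/(-20716)/1144 = 14186*(1/18955) - 16716*(-1/20716)*(1/1144) = 14186/18955 + (4179/5179)*(1/1144) = 14186/18955 + 4179/5924776 = 84128085281/112304129080 ≈ 0.74911)
(H + g(64, 32))/73829 = (84128085281/112304129080 + (-5 + 64))/73829 = (84128085281/112304129080 + 59)*(1/73829) = (6710071701001/112304129080)*(1/73829) = 6710071701001/8291301545847320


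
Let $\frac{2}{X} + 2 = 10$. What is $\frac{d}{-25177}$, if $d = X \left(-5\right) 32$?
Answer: $\frac{40}{25177} \approx 0.0015888$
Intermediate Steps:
$X = \frac{1}{4}$ ($X = \frac{2}{-2 + 10} = \frac{2}{8} = 2 \cdot \frac{1}{8} = \frac{1}{4} \approx 0.25$)
$d = -40$ ($d = \frac{1}{4} \left(-5\right) 32 = \left(- \frac{5}{4}\right) 32 = -40$)
$\frac{d}{-25177} = - \frac{40}{-25177} = \left(-40\right) \left(- \frac{1}{25177}\right) = \frac{40}{25177}$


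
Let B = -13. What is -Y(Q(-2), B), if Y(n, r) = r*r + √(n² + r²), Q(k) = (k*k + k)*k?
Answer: -169 - √185 ≈ -182.60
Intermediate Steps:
Q(k) = k*(k + k²) (Q(k) = (k² + k)*k = (k + k²)*k = k*(k + k²))
Y(n, r) = r² + √(n² + r²)
-Y(Q(-2), B) = -((-13)² + √(((-2)²*(1 - 2))² + (-13)²)) = -(169 + √((4*(-1))² + 169)) = -(169 + √((-4)² + 169)) = -(169 + √(16 + 169)) = -(169 + √185) = -169 - √185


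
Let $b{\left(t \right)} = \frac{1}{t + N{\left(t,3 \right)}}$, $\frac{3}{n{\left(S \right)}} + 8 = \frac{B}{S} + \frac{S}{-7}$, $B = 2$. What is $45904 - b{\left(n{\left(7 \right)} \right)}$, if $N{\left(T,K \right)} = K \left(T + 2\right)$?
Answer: $\frac{12944867}{282} \approx 45904.0$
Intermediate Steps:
$N{\left(T,K \right)} = K \left(2 + T\right)$
$n{\left(S \right)} = \frac{3}{-8 + \frac{2}{S} - \frac{S}{7}}$ ($n{\left(S \right)} = \frac{3}{-8 + \left(\frac{2}{S} + \frac{S}{-7}\right)} = \frac{3}{-8 + \left(\frac{2}{S} + S \left(- \frac{1}{7}\right)\right)} = \frac{3}{-8 - \left(- \frac{2}{S} + \frac{S}{7}\right)} = \frac{3}{-8 + \frac{2}{S} - \frac{S}{7}}$)
$b{\left(t \right)} = \frac{1}{6 + 4 t}$ ($b{\left(t \right)} = \frac{1}{t + 3 \left(2 + t\right)} = \frac{1}{t + \left(6 + 3 t\right)} = \frac{1}{6 + 4 t}$)
$45904 - b{\left(n{\left(7 \right)} \right)} = 45904 - \frac{1}{2 \left(3 + 2 \left(\left(-21\right) 7 \frac{1}{-14 + 7^{2} + 56 \cdot 7}\right)\right)} = 45904 - \frac{1}{2 \left(3 + 2 \left(\left(-21\right) 7 \frac{1}{-14 + 49 + 392}\right)\right)} = 45904 - \frac{1}{2 \left(3 + 2 \left(\left(-21\right) 7 \cdot \frac{1}{427}\right)\right)} = 45904 - \frac{1}{2 \left(3 + 2 \left(- \frac{21}{61}\right)\right)} = 45904 - \frac{1}{2 \left(3 - \frac{42}{61}\right)} = 45904 - \frac{1}{2 \cdot \frac{141}{61}} = 45904 - \frac{1}{2} \cdot \frac{61}{141} = 45904 - \frac{61}{282} = \frac{12944867}{282}$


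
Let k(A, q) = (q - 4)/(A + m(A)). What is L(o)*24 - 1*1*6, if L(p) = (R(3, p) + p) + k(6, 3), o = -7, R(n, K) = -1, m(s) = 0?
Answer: -202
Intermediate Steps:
k(A, q) = (-4 + q)/A (k(A, q) = (q - 4)/(A + 0) = (-4 + q)/A)
L(p) = -7/6 + p (L(p) = (-1 + p) + (-4 + 3)/6 = (-1 + p) + (⅙)*(-1) = (-1 + p) - ⅙ = -7/6 + p)
L(o)*24 - 1*1*6 = (-7/6 - 7)*24 - 1*1*6 = -49/6*24 - 1*6 = -196 - 6 = -202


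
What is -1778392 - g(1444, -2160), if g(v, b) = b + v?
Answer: -1777676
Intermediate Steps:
-1778392 - g(1444, -2160) = -1778392 - (-2160 + 1444) = -1778392 - 1*(-716) = -1778392 + 716 = -1777676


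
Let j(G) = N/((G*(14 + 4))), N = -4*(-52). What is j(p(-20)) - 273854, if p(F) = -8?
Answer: -2464699/9 ≈ -2.7386e+5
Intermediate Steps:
N = 208
j(G) = 104/(9*G) (j(G) = 208/((G*(14 + 4))) = 208/((G*18)) = 208/((18*G)) = 208*(1/(18*G)) = 104/(9*G))
j(p(-20)) - 273854 = (104/9)/(-8) - 273854 = (104/9)*(-⅛) - 273854 = -13/9 - 273854 = -2464699/9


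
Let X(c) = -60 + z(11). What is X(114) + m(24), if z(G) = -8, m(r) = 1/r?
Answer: -1631/24 ≈ -67.958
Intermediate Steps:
X(c) = -68 (X(c) = -60 - 8 = -68)
X(114) + m(24) = -68 + 1/24 = -1631/24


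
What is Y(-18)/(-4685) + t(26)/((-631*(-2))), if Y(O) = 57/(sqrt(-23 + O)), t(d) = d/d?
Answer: 1/1262 + 57*I*sqrt(41)/192085 ≈ 0.00079239 + 0.0019001*I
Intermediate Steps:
t(d) = 1
Y(O) = 57/sqrt(-23 + O)
Y(-18)/(-4685) + t(26)/((-631*(-2))) = (57/sqrt(-23 - 18))/(-4685) + 1/(-631*(-2)) = (57/sqrt(-41))*(-1/4685) + 1/1262 = (57*(-I*sqrt(41)/41))*(-1/4685) + 1*(1/1262) = -57*I*sqrt(41)/41*(-1/4685) + 1/1262 = 57*I*sqrt(41)/192085 + 1/1262 = 1/1262 + 57*I*sqrt(41)/192085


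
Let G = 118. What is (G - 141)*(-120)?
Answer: 2760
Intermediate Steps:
(G - 141)*(-120) = (118 - 141)*(-120) = -23*(-120) = 2760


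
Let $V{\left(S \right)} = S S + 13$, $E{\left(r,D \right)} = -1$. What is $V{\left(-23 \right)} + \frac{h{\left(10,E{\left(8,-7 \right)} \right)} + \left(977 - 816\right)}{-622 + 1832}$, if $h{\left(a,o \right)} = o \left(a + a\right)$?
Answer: $\frac{655961}{1210} \approx 542.12$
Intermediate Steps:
$V{\left(S \right)} = 13 + S^{2}$ ($V{\left(S \right)} = S^{2} + 13 = 13 + S^{2}$)
$h{\left(a,o \right)} = 2 a o$ ($h{\left(a,o \right)} = o 2 a = 2 a o$)
$V{\left(-23 \right)} + \frac{h{\left(10,E{\left(8,-7 \right)} \right)} + \left(977 - 816\right)}{-622 + 1832} = \left(13 + \left(-23\right)^{2}\right) + \frac{2 \cdot 10 \left(-1\right) + \left(977 - 816\right)}{-622 + 1832} = \left(13 + 529\right) + \frac{-20 + \left(977 - 816\right)}{1210} = 542 + \left(-20 + 161\right) \frac{1}{1210} = 542 + 141 \cdot \frac{1}{1210} = 542 + \frac{141}{1210} = \frac{655961}{1210}$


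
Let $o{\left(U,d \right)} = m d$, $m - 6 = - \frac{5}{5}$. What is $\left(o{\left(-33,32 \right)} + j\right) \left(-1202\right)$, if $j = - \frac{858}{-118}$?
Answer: $- \frac{11862538}{59} \approx -2.0106 \cdot 10^{5}$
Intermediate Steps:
$m = 5$ ($m = 6 - \frac{5}{5} = 6 - 1 = 5$)
$o{\left(U,d \right)} = 5 d$
$j = \frac{429}{59}$ ($j = \left(-858\right) \left(- \frac{1}{118}\right) = \frac{429}{59} \approx 7.2712$)
$\left(o{\left(-33,32 \right)} + j\right) \left(-1202\right) = \left(5 \cdot 32 + \frac{429}{59}\right) \left(-1202\right) = \left(160 + \frac{429}{59}\right) \left(-1202\right) = \frac{9869}{59} \left(-1202\right) = - \frac{11862538}{59}$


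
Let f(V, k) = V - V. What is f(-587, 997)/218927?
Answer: 0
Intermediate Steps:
f(V, k) = 0
f(-587, 997)/218927 = 0/218927 = 0*(1/218927) = 0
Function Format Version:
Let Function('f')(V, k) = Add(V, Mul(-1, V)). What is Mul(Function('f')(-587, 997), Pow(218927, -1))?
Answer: 0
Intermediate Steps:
Function('f')(V, k) = 0
Mul(Function('f')(-587, 997), Pow(218927, -1)) = Mul(0, Pow(218927, -1)) = Mul(0, Rational(1, 218927)) = 0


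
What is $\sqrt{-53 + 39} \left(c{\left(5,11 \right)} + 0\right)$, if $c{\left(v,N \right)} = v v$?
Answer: $25 i \sqrt{14} \approx 93.541 i$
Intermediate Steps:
$c{\left(v,N \right)} = v^{2}$
$\sqrt{-53 + 39} \left(c{\left(5,11 \right)} + 0\right) = \sqrt{-53 + 39} \left(5^{2} + 0\right) = \sqrt{-14} \left(25 + 0\right) = i \sqrt{14} \cdot 25 = 25 i \sqrt{14}$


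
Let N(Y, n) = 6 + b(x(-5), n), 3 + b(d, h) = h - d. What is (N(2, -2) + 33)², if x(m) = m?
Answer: 1521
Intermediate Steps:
b(d, h) = -3 + h - d (b(d, h) = -3 + (h - d) = -3 + h - d)
N(Y, n) = 8 + n (N(Y, n) = 6 + (-3 + n - 1*(-5)) = 6 + (-3 + n + 5) = 6 + (2 + n) = 8 + n)
(N(2, -2) + 33)² = ((8 - 2) + 33)² = (6 + 33)² = 39² = 1521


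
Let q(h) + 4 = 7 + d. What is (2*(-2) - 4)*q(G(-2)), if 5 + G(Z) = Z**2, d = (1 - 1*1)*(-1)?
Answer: -24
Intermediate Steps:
d = 0 (d = (1 - 1)*(-1) = 0*(-1) = 0)
G(Z) = -5 + Z**2
q(h) = 3 (q(h) = -4 + (7 + 0) = -4 + 7 = 3)
(2*(-2) - 4)*q(G(-2)) = (2*(-2) - 4)*3 = (-4 - 4)*3 = -8*3 = -24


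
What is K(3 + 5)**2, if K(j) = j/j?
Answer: 1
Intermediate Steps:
K(j) = 1
K(3 + 5)**2 = 1**2 = 1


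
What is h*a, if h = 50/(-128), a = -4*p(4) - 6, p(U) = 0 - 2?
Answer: -25/32 ≈ -0.78125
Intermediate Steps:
p(U) = -2
a = 2 (a = -4*(-2) - 6 = 8 - 6 = 2)
h = -25/64 (h = 50*(-1/128) = -25/64 ≈ -0.39063)
h*a = -25/64*2 = -25/32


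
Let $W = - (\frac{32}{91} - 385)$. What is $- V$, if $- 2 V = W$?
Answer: $\frac{35003}{182} \approx 192.32$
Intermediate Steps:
$W = \frac{35003}{91}$ ($W = - (32 \cdot \frac{1}{91} - 385) = - (\frac{32}{91} - 385) = \left(-1\right) \left(- \frac{35003}{91}\right) = \frac{35003}{91} \approx 384.65$)
$V = - \frac{35003}{182}$ ($V = \left(- \frac{1}{2}\right) \frac{35003}{91} = - \frac{35003}{182} \approx -192.32$)
$- V = \left(-1\right) \left(- \frac{35003}{182}\right) = \frac{35003}{182}$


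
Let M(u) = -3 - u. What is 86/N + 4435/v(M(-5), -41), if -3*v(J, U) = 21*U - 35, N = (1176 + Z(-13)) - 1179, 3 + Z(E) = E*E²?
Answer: 29233859/1973888 ≈ 14.810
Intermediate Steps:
Z(E) = -3 + E³ (Z(E) = -3 + E*E² = -3 + E³)
N = -2203 (N = (1176 + (-3 + (-13)³)) - 1179 = (1176 + (-3 - 2197)) - 1179 = (1176 - 2200) - 1179 = -1024 - 1179 = -2203)
v(J, U) = 35/3 - 7*U (v(J, U) = -(21*U - 35)/3 = -(-35 + 21*U)/3 = 35/3 - 7*U)
86/N + 4435/v(M(-5), -41) = 86/(-2203) + 4435/(35/3 - 7*(-41)) = 86*(-1/2203) + 4435/(35/3 + 287) = -86/2203 + 4435/(896/3) = -86/2203 + 4435*(3/896) = -86/2203 + 13305/896 = 29233859/1973888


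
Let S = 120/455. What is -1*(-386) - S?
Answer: 35102/91 ≈ 385.74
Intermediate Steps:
S = 24/91 (S = 120*(1/455) = 24/91 ≈ 0.26374)
-1*(-386) - S = -1*(-386) - 1*24/91 = 386 - 24/91 = 35102/91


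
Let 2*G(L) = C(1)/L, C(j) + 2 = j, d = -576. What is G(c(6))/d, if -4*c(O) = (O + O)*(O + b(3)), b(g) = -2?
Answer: -1/13824 ≈ -7.2338e-5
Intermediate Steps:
C(j) = -2 + j
c(O) = -O*(-2 + O)/2 (c(O) = -(O + O)*(O - 2)/4 = -2*O*(-2 + O)/4 = -O*(-2 + O)/2)
G(L) = -1/(2*L) (G(L) = ((-2 + 1)/L)/2 = (-1/L)/2 = -1/(2*L))
G(c(6))/d = -1/(3*(2 - 1*6))/2/(-576) = -1/(3*(2 - 6))/2*(-1/576) = -1/(2*((½)*6*(-4)))*(-1/576) = -½/(-12)*(-1/576) = -½*(-1/12)*(-1/576) = (1/24)*(-1/576) = -1/13824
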